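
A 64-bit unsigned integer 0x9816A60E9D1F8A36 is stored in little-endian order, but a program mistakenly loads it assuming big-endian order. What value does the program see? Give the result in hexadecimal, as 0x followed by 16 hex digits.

0x368A1F9D0EA61698

Stored little-endian, the bytes at ascending addresses are 36 8A 1F 9D 0E A6 16 98.
Read back as big-endian, the last byte is least significant, giving 0x368A1F9D0EA61698.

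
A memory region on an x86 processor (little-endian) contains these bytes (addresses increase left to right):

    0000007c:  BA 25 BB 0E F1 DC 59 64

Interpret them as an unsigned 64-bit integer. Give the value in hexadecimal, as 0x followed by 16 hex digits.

0x6459DCF10EBB25BA

In little-endian order the low byte comes first in memory.
Reassemble most-significant byte first: 64 59 DC F1 0E BB 25 BA → 0x6459DCF10EBB25BA.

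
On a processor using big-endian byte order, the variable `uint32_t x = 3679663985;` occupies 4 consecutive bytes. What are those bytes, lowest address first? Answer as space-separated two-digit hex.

3679663985 in hexadecimal, padded to 32 bits, is 0xDB533771.
Split into bytes (most-significant first): DB 53 37 71.
Big-endian: lowest address holds the most-significant byte.
So the memory order matches the most-significant-first order: DB 53 37 71.

DB 53 37 71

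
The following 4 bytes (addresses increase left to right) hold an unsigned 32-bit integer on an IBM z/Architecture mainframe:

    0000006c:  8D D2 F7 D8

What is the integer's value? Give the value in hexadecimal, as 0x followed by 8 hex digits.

Big-endian stores the most-significant byte at the lowest address.
The bytes are already most-significant first: 0x8DD2F7D8.

0x8DD2F7D8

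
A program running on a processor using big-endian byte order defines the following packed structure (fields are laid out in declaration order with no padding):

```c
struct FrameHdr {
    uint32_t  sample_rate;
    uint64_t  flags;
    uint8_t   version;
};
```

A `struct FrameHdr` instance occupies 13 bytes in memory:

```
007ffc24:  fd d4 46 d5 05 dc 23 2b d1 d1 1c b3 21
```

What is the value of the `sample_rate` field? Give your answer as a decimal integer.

4258547413

`sample_rate` is the first field, at byte offset 0, occupying 4 bytes.
Bytes at offsets 0..3: FD D4 46 D5.
Big-endian: lowest address holds the most-significant byte.
The bytes are already most-significant first: 0xFDD446D5.
0xFDD446D5 = 4258547413.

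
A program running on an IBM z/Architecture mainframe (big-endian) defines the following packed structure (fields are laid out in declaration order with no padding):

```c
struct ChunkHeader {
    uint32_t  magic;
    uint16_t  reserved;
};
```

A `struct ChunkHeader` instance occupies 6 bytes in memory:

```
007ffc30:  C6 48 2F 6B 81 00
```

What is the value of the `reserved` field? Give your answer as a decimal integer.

33024

`reserved` follows `magic` (4 bytes), so it starts at byte offset 4 and occupies 2 bytes.
Bytes at offsets 4..5: 81 00.
Big-endian stores the most-significant byte at the lowest address.
The bytes are already most-significant first: 0x8100.
0x8100 = 33024.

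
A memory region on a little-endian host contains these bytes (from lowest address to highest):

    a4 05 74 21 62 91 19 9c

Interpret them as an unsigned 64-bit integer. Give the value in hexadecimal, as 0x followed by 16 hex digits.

In little-endian order the low byte comes first in memory.
Reassemble most-significant byte first: 9C 19 91 62 21 74 05 A4 → 0x9C199162217405A4.

0x9C199162217405A4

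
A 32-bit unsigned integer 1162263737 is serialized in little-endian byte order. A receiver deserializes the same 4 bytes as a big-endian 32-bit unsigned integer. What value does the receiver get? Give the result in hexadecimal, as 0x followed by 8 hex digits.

1162263737 in 32-bit hexadecimal is 0x4546BCB9.
Stored little-endian, the bytes at ascending addresses are B9 BC 46 45.
Read back as big-endian, the last byte is least significant, giving 0xB9BC4645.

0xB9BC4645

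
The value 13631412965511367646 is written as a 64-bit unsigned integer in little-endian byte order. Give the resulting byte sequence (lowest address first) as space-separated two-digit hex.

13631412965511367646 in hexadecimal, padded to 64 bits, is 0xBD2C81DEABF58BDE.
Split into bytes (most-significant first): BD 2C 81 DE AB F5 8B DE.
Little-endian: lowest address holds the least-significant byte.
So at ascending addresses the bytes are DE 8B F5 AB DE 81 2C BD.

DE 8B F5 AB DE 81 2C BD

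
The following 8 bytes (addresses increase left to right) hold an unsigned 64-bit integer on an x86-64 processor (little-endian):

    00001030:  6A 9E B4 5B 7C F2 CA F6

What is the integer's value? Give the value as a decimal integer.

17783292694554254954

In little-endian order the low byte comes first in memory.
Reassemble most-significant byte first: F6 CA F2 7C 5B B4 9E 6A → 0xF6CAF27C5BB49E6A.
0xF6CAF27C5BB49E6A = 17783292694554254954.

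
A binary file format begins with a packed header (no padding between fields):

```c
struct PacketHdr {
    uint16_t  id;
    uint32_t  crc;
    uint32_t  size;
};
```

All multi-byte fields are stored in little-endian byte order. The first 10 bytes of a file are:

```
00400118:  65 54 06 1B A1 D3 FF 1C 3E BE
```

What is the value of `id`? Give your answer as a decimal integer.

21605

`id` is the first field, at byte offset 0, occupying 2 bytes.
Bytes at offsets 0..1: 65 54.
In little-endian order the low byte comes first in memory.
Reassemble most-significant byte first: 54 65 → 0x5465.
0x5465 = 21605.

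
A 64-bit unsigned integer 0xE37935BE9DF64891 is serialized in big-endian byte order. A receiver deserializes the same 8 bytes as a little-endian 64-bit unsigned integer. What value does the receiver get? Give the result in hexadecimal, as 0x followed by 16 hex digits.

Stored big-endian, the bytes at ascending addresses are E3 79 35 BE 9D F6 48 91.
Read back as little-endian, the first byte is least significant, giving 0x9148F69DBE3579E3.

0x9148F69DBE3579E3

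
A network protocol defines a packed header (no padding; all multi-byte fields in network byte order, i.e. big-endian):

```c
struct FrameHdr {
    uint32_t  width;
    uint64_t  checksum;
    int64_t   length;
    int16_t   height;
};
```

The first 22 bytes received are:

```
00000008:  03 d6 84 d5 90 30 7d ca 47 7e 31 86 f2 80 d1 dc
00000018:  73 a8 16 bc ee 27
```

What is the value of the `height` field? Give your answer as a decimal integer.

`height` follows `width` (4 B), `checksum` (8 B), `length` (8 B), so it starts at offset 4 + 8 + 8 = 20 and occupies 2 bytes.
Bytes at offsets 20..21: EE 27.
Big-endian stores the most-significant byte at the lowest address.
The bytes are already most-significant first: 0xEE27.
Top bit is set, so as a signed 16-bit value this is 0xEE27 − 2^16 = -4569.

-4569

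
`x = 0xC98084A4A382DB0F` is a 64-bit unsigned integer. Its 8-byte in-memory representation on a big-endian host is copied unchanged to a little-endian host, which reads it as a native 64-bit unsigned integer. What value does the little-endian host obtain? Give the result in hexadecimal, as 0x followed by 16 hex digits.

Stored big-endian, the bytes at ascending addresses are C9 80 84 A4 A3 82 DB 0F.
Read back as little-endian, the first byte is least significant, giving 0x0FDB82A3A48480C9.

0x0FDB82A3A48480C9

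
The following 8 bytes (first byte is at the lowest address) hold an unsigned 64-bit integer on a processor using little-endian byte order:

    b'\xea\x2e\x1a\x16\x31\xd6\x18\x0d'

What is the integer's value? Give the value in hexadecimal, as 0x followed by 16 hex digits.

Little-endian: lowest address holds the least-significant byte.
Reassemble most-significant byte first: 0D 18 D6 31 16 1A 2E EA → 0x0D18D631161A2EEA.

0x0D18D631161A2EEA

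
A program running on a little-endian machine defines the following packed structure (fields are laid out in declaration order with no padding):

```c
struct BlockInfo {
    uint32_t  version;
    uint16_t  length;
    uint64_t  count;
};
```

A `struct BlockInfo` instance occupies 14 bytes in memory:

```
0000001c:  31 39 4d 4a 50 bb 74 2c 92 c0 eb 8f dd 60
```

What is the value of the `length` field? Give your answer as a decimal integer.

`length` follows `version` (4 bytes), so it starts at byte offset 4 and occupies 2 bytes.
Bytes at offsets 4..5: 50 BB.
Little-endian: lowest address holds the least-significant byte.
Reassemble most-significant byte first: BB 50 → 0xBB50.
0xBB50 = 47952.

47952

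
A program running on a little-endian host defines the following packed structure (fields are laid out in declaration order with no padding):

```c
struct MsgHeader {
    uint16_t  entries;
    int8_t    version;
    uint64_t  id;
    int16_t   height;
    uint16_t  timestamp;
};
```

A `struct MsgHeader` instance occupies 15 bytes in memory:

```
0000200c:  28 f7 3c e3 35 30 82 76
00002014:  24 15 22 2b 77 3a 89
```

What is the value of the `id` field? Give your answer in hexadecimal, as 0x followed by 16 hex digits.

0x22152476823035E3

`id` follows `entries` (2 B), `version` (1 B), so it starts at offset 2 + 1 = 3 and occupies 8 bytes.
Bytes at offsets 3..10: E3 35 30 82 76 24 15 22.
Little-endian: lowest address holds the least-significant byte.
Reassemble most-significant byte first: 22 15 24 76 82 30 35 E3 → 0x22152476823035E3.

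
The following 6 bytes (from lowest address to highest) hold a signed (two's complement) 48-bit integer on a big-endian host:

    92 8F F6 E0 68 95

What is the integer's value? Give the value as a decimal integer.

-120327956830059

Big-endian: lowest address holds the most-significant byte.
The bytes are already most-significant first: 0x928FF6E06895.
Top bit is set, so as a signed 48-bit value this is 0x928FF6E06895 − 2^48 = -120327956830059.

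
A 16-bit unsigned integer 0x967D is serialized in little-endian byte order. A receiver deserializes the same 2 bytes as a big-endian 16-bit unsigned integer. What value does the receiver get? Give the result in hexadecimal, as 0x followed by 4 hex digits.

Stored little-endian, the bytes at ascending addresses are 7D 96.
Read back as big-endian, the last byte is least significant, giving 0x7D96.

0x7D96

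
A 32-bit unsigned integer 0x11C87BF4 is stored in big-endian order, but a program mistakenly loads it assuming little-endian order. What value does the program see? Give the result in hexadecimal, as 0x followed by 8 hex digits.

Stored big-endian, the bytes at ascending addresses are 11 C8 7B F4.
Read back as little-endian, the first byte is least significant, giving 0xF47BC811.

0xF47BC811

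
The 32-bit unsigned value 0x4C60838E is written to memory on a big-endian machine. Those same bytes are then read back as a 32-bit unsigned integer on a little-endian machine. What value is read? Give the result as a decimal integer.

Stored big-endian, the bytes at ascending addresses are 4C 60 83 8E.
Read back as little-endian, the first byte is least significant, giving 0x8E83604C.
0x8E83604C = 2390974540.

2390974540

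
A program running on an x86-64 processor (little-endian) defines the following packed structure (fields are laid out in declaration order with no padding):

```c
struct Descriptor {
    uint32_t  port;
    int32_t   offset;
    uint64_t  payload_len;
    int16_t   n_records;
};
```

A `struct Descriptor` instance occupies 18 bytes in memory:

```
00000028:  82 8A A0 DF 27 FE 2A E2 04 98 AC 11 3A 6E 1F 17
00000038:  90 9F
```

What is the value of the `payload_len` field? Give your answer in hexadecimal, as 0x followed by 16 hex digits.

0x171F6E3A11AC9804

`payload_len` follows `port` (4 B), `offset` (4 B), so it starts at offset 4 + 4 = 8 and occupies 8 bytes.
Bytes at offsets 8..15: 04 98 AC 11 3A 6E 1F 17.
In little-endian order the low byte comes first in memory.
Reassemble most-significant byte first: 17 1F 6E 3A 11 AC 98 04 → 0x171F6E3A11AC9804.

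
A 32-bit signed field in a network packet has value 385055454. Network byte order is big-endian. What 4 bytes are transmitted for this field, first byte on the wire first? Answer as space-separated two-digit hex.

385055454 in hexadecimal, padded to 32 bits, is 0x16F37ADE.
Split into bytes (most-significant first): 16 F3 7A DE.
Big-endian stores the most-significant byte at the lowest address.
So the memory order matches the most-significant-first order: 16 F3 7A DE.

16 F3 7A DE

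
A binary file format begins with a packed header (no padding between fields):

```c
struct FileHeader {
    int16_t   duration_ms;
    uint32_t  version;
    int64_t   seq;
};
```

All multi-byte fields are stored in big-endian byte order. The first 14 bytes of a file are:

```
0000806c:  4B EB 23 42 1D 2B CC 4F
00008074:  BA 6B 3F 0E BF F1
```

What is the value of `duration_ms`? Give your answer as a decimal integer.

19435

`duration_ms` is the first field, at byte offset 0, occupying 2 bytes.
Bytes at offsets 0..1: 4B EB.
In big-endian order the high byte comes first in memory.
The bytes are already most-significant first: 0x4BEB.
0x4BEB = 19435.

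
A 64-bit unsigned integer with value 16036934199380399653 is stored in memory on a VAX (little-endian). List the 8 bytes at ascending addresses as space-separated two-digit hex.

16036934199380399653 in hexadecimal, padded to 64 bits, is 0xDE8EA2AFE061D625.
Split into bytes (most-significant first): DE 8E A2 AF E0 61 D6 25.
Little-endian: lowest address holds the least-significant byte.
So at ascending addresses the bytes are 25 D6 61 E0 AF A2 8E DE.

25 D6 61 E0 AF A2 8E DE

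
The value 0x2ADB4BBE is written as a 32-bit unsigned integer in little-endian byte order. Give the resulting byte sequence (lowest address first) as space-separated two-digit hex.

BE 4B DB 2A

Split into bytes (most-significant first): 2A DB 4B BE.
In little-endian order the low byte comes first in memory.
So at ascending addresses the bytes are BE 4B DB 2A.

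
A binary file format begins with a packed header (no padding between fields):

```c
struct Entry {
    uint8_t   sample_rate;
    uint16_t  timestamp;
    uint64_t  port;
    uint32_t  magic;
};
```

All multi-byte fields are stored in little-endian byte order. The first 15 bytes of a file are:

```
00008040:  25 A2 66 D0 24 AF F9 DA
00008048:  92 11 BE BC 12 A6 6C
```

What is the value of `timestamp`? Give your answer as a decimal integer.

26274

`timestamp` follows `sample_rate` (1 byte), so it starts at byte offset 1 and occupies 2 bytes.
Bytes at offsets 1..2: A2 66.
In little-endian order the low byte comes first in memory.
Reassemble most-significant byte first: 66 A2 → 0x66A2.
0x66A2 = 26274.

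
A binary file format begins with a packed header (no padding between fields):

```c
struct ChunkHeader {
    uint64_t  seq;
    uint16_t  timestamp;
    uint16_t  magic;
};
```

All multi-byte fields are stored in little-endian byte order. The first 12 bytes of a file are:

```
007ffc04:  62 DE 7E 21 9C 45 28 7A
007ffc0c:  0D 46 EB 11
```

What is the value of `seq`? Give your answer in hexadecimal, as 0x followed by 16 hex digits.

0x7A28459C217EDE62

`seq` is the first field, at byte offset 0, occupying 8 bytes.
Bytes at offsets 0..7: 62 DE 7E 21 9C 45 28 7A.
Little-endian: lowest address holds the least-significant byte.
Reassemble most-significant byte first: 7A 28 45 9C 21 7E DE 62 → 0x7A28459C217EDE62.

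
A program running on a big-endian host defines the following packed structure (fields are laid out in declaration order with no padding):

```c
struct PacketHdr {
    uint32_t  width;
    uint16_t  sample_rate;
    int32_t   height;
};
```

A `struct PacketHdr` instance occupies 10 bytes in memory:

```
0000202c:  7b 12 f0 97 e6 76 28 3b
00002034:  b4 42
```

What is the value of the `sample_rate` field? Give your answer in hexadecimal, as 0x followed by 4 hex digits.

0xE676

`sample_rate` follows `width` (4 bytes), so it starts at byte offset 4 and occupies 2 bytes.
Bytes at offsets 4..5: E6 76.
Big-endian: lowest address holds the most-significant byte.
The bytes are already most-significant first: 0xE676.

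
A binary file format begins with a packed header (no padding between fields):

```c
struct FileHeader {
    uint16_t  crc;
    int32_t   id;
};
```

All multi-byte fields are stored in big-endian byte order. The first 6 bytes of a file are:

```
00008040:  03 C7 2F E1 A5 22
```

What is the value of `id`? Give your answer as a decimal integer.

`id` follows `crc` (2 bytes), so it starts at byte offset 2 and occupies 4 bytes.
Bytes at offsets 2..5: 2F E1 A5 22.
Big-endian stores the most-significant byte at the lowest address.
The bytes are already most-significant first: 0x2FE1A522.
0x2FE1A522 = 803317026.

803317026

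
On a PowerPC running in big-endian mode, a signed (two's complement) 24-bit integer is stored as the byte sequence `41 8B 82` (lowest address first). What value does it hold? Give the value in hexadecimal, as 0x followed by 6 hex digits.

0x418B82

In big-endian order the high byte comes first in memory.
The bytes are already most-significant first: 0x418B82.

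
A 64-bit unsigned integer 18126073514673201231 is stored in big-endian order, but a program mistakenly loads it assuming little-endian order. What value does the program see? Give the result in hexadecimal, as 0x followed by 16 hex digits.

18126073514673201231 in 64-bit hexadecimal is 0xFB8CBFD356B6604F.
Stored big-endian, the bytes at ascending addresses are FB 8C BF D3 56 B6 60 4F.
Read back as little-endian, the first byte is least significant, giving 0x4F60B656D3BF8CFB.

0x4F60B656D3BF8CFB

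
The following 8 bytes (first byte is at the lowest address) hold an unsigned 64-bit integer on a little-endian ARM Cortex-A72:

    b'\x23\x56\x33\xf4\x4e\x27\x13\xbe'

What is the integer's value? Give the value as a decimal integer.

13696334111821747747

Little-endian: lowest address holds the least-significant byte.
Reassemble most-significant byte first: BE 13 27 4E F4 33 56 23 → 0xBE13274EF4335623.
0xBE13274EF4335623 = 13696334111821747747.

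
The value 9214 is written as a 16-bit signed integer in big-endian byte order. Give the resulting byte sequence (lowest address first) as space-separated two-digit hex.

23 FE

9214 in hexadecimal, padded to 16 bits, is 0x23FE.
Split into bytes (most-significant first): 23 FE.
In big-endian order the high byte comes first in memory.
So the memory order matches the most-significant-first order: 23 FE.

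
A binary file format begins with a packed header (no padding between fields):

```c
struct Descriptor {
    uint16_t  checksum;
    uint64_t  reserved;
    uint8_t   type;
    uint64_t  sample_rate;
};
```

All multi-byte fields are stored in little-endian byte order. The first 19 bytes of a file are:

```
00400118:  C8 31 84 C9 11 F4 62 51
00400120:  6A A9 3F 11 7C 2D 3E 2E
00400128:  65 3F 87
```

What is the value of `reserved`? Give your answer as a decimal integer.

12207659225384601988

`reserved` follows `checksum` (2 bytes), so it starts at byte offset 2 and occupies 8 bytes.
Bytes at offsets 2..9: 84 C9 11 F4 62 51 6A A9.
Little-endian: lowest address holds the least-significant byte.
Reassemble most-significant byte first: A9 6A 51 62 F4 11 C9 84 → 0xA96A5162F411C984.
0xA96A5162F411C984 = 12207659225384601988.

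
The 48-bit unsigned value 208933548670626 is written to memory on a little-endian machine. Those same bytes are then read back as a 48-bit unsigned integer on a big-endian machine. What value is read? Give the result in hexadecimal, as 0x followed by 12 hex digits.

208933548670626 in 48-bit hexadecimal is 0xBE0621F33EA2.
Stored little-endian, the bytes at ascending addresses are A2 3E F3 21 06 BE.
Read back as big-endian, the last byte is least significant, giving 0xA23EF32106BE.

0xA23EF32106BE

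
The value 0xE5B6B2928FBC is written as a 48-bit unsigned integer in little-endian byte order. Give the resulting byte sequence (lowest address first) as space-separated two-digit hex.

BC 8F 92 B2 B6 E5

Split into bytes (most-significant first): E5 B6 B2 92 8F BC.
Little-endian: lowest address holds the least-significant byte.
So at ascending addresses the bytes are BC 8F 92 B2 B6 E5.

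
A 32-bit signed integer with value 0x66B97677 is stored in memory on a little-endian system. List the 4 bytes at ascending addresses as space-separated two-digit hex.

77 76 B9 66

Split into bytes (most-significant first): 66 B9 76 77.
Little-endian stores the least-significant byte at the lowest address.
So at ascending addresses the bytes are 77 76 B9 66.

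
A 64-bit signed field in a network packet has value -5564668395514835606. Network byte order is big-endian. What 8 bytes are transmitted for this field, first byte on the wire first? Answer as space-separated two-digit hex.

Two's complement of -5564668395514835606 in 64 bits: 5564668395514835606 = 0x4D39AC6C3F813296; invert → 0xB2C65393C07ECD69; add 1 → 0xB2C65393C07ECD6A.
Split into bytes (most-significant first): B2 C6 53 93 C0 7E CD 6A.
Big-endian: lowest address holds the most-significant byte.
So the memory order matches the most-significant-first order: B2 C6 53 93 C0 7E CD 6A.

B2 C6 53 93 C0 7E CD 6A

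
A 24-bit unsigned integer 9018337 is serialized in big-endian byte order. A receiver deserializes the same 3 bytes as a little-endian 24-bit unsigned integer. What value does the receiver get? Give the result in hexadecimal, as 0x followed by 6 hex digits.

9018337 in 24-bit hexadecimal is 0x899BE1.
Stored big-endian, the bytes at ascending addresses are 89 9B E1.
Read back as little-endian, the first byte is least significant, giving 0xE19B89.

0xE19B89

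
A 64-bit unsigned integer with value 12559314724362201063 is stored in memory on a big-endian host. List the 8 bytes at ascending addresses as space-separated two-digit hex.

12559314724362201063 in hexadecimal, padded to 64 bits, is 0xAE4BA6331FF127E7.
Split into bytes (most-significant first): AE 4B A6 33 1F F1 27 E7.
In big-endian order the high byte comes first in memory.
So the memory order matches the most-significant-first order: AE 4B A6 33 1F F1 27 E7.

AE 4B A6 33 1F F1 27 E7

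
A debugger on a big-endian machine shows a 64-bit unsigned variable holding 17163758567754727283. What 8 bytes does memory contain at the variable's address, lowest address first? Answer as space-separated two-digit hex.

17163758567754727283 in hexadecimal, padded to 64 bits, is 0xEE31EB7AD9967F73.
Split into bytes (most-significant first): EE 31 EB 7A D9 96 7F 73.
Big-endian stores the most-significant byte at the lowest address.
So the memory order matches the most-significant-first order: EE 31 EB 7A D9 96 7F 73.

EE 31 EB 7A D9 96 7F 73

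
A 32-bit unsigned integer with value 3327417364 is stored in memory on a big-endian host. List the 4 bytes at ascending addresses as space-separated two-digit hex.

C6 54 5C 14

3327417364 in hexadecimal, padded to 32 bits, is 0xC6545C14.
Split into bytes (most-significant first): C6 54 5C 14.
Big-endian: lowest address holds the most-significant byte.
So the memory order matches the most-significant-first order: C6 54 5C 14.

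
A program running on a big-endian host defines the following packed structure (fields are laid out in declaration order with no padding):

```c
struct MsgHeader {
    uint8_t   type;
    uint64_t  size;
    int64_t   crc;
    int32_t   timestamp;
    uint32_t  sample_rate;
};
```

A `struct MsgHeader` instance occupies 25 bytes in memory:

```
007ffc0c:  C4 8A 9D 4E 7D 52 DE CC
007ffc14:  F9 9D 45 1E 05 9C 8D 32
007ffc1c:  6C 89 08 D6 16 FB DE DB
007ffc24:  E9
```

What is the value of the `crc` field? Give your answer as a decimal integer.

-7114247026911661460

`crc` follows `type` (1 B), `size` (8 B), so it starts at offset 1 + 8 = 9 and occupies 8 bytes.
Bytes at offsets 9..16: 9D 45 1E 05 9C 8D 32 6C.
In big-endian order the high byte comes first in memory.
The bytes are already most-significant first: 0x9D451E059C8D326C.
Top bit is set, so as a signed 64-bit value this is 0x9D451E059C8D326C − 2^64 = -7114247026911661460.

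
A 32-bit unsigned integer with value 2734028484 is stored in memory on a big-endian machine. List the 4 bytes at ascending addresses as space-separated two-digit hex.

A2 F5 F6 C4

2734028484 in hexadecimal, padded to 32 bits, is 0xA2F5F6C4.
Split into bytes (most-significant first): A2 F5 F6 C4.
In big-endian order the high byte comes first in memory.
So the memory order matches the most-significant-first order: A2 F5 F6 C4.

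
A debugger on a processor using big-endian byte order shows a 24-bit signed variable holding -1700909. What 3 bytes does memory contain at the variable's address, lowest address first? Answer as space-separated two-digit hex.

E6 0B D3

Two's complement of -1700909 in 24 bits: 1700909 = 0x19F42D; invert → 0xE60BD2; add 1 → 0xE60BD3.
Split into bytes (most-significant first): E6 0B D3.
Big-endian: lowest address holds the most-significant byte.
So the memory order matches the most-significant-first order: E6 0B D3.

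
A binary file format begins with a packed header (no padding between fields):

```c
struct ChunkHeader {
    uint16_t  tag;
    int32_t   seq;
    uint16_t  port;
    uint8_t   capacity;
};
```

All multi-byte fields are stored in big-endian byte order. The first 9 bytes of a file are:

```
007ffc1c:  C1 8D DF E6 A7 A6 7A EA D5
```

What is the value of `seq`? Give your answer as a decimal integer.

`seq` follows `tag` (2 bytes), so it starts at byte offset 2 and occupies 4 bytes.
Bytes at offsets 2..5: DF E6 A7 A6.
In big-endian order the high byte comes first in memory.
The bytes are already most-significant first: 0xDFE6A7A6.
Top bit is set, so as a signed 32-bit value this is 0xDFE6A7A6 − 2^32 = -538531930.

-538531930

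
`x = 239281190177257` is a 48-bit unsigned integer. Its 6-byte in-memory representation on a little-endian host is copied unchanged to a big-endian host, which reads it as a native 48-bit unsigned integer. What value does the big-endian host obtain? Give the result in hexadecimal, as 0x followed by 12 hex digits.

0xE98957FE9FD9

239281190177257 in 48-bit hexadecimal is 0xD99FFE5789E9.
Stored little-endian, the bytes at ascending addresses are E9 89 57 FE 9F D9.
Read back as big-endian, the last byte is least significant, giving 0xE98957FE9FD9.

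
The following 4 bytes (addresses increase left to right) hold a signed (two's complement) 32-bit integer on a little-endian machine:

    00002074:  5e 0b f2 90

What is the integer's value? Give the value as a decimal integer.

-1863185570

Little-endian stores the least-significant byte at the lowest address.
Reassemble most-significant byte first: 90 F2 0B 5E → 0x90F20B5E.
Top bit is set, so as a signed 32-bit value this is 0x90F20B5E − 2^32 = -1863185570.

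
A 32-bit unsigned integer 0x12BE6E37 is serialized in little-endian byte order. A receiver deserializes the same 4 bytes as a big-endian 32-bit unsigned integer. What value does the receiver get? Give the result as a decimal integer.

Stored little-endian, the bytes at ascending addresses are 37 6E BE 12.
Read back as big-endian, the last byte is least significant, giving 0x376EBE12.
0x376EBE12 = 930004498.

930004498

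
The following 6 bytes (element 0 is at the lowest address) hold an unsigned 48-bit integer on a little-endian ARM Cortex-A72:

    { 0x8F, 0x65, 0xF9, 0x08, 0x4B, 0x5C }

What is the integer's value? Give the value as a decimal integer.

Little-endian: lowest address holds the least-significant byte.
Reassemble most-significant byte first: 5C 4B 08 F9 65 8F → 0x5C4B08F9658F.
0x5C4B08F9658F = 101477342864783.

101477342864783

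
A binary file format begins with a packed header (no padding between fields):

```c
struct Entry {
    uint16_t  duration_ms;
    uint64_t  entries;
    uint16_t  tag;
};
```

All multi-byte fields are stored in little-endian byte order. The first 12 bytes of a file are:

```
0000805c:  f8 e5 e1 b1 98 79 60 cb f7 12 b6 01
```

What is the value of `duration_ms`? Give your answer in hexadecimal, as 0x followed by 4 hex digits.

`duration_ms` is the first field, at byte offset 0, occupying 2 bytes.
Bytes at offsets 0..1: F8 E5.
In little-endian order the low byte comes first in memory.
Reassemble most-significant byte first: E5 F8 → 0xE5F8.

0xE5F8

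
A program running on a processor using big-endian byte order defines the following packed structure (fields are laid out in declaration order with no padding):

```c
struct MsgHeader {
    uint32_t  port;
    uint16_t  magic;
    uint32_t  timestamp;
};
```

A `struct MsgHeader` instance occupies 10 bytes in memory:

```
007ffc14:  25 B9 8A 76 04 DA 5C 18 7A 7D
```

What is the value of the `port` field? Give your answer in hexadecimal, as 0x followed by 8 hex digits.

`port` is the first field, at byte offset 0, occupying 4 bytes.
Bytes at offsets 0..3: 25 B9 8A 76.
Big-endian: lowest address holds the most-significant byte.
The bytes are already most-significant first: 0x25B98A76.

0x25B98A76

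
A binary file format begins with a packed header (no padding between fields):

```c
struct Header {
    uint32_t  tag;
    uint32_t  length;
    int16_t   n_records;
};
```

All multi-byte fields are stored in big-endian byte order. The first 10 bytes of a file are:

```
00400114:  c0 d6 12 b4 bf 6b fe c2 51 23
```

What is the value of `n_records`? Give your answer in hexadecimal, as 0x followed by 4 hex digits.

`n_records` follows `tag` (4 B), `length` (4 B), so it starts at offset 4 + 4 = 8 and occupies 2 bytes.
Bytes at offsets 8..9: 51 23.
Big-endian stores the most-significant byte at the lowest address.
The bytes are already most-significant first: 0x5123.

0x5123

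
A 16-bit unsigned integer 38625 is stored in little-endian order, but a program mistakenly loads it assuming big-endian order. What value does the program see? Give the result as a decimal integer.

38625 in 16-bit hexadecimal is 0x96E1.
Stored little-endian, the bytes at ascending addresses are E1 96.
Read back as big-endian, the last byte is least significant, giving 0xE196.
0xE196 = 57750.

57750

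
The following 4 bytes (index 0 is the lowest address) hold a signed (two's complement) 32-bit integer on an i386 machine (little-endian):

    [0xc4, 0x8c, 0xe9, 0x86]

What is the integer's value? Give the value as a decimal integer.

-2031514428

In little-endian order the low byte comes first in memory.
Reassemble most-significant byte first: 86 E9 8C C4 → 0x86E98CC4.
Top bit is set, so as a signed 32-bit value this is 0x86E98CC4 − 2^32 = -2031514428.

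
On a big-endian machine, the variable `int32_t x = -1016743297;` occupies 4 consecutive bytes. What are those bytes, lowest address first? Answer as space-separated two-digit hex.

Two's complement of -1016743297 in 32 bits: 1016743297 = 0x3C9A4581; invert → 0xC365BA7E; add 1 → 0xC365BA7F.
Split into bytes (most-significant first): C3 65 BA 7F.
Big-endian stores the most-significant byte at the lowest address.
So the memory order matches the most-significant-first order: C3 65 BA 7F.

C3 65 BA 7F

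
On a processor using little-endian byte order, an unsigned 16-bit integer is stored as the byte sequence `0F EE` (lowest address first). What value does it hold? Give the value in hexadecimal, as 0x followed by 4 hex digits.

0xEE0F

In little-endian order the low byte comes first in memory.
Reassemble most-significant byte first: EE 0F → 0xEE0F.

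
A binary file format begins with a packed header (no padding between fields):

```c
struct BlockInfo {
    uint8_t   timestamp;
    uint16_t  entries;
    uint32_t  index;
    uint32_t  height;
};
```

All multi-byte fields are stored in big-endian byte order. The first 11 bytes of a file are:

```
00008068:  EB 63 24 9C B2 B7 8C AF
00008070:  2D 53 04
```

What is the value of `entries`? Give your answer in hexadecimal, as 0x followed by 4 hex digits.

`entries` follows `timestamp` (1 byte), so it starts at byte offset 1 and occupies 2 bytes.
Bytes at offsets 1..2: 63 24.
Big-endian stores the most-significant byte at the lowest address.
The bytes are already most-significant first: 0x6324.

0x6324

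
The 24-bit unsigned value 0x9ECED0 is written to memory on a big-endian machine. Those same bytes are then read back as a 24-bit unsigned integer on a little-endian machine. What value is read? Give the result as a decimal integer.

Stored big-endian, the bytes at ascending addresses are 9E CE D0.
Read back as little-endian, the first byte is least significant, giving 0xD0CE9E.
0xD0CE9E = 13684382.

13684382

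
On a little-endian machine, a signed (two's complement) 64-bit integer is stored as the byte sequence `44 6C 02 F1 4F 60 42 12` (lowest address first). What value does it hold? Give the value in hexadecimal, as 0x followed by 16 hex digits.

0x1242604FF1026C44

Little-endian stores the least-significant byte at the lowest address.
Reassemble most-significant byte first: 12 42 60 4F F1 02 6C 44 → 0x1242604FF1026C44.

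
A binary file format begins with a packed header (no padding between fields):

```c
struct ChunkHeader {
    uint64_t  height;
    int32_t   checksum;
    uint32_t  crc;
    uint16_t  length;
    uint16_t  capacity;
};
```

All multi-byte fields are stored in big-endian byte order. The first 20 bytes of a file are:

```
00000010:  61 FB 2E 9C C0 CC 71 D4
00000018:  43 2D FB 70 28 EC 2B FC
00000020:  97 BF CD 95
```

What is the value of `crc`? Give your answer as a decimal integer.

686566396

`crc` follows `height` (8 B), `checksum` (4 B), so it starts at offset 8 + 4 = 12 and occupies 4 bytes.
Bytes at offsets 12..15: 28 EC 2B FC.
Big-endian: lowest address holds the most-significant byte.
The bytes are already most-significant first: 0x28EC2BFC.
0x28EC2BFC = 686566396.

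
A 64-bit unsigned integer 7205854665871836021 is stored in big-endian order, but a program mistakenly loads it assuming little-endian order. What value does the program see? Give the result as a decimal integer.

8485733800466579556

7205854665871836021 in 64-bit hexadecimal is 0x640056A3EE61C375.
Stored big-endian, the bytes at ascending addresses are 64 00 56 A3 EE 61 C3 75.
Read back as little-endian, the first byte is least significant, giving 0x75C361EEA3560064.
0x75C361EEA3560064 = 8485733800466579556.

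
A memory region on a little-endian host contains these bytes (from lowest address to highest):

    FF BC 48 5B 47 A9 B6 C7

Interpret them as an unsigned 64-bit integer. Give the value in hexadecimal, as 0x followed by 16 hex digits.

Little-endian: lowest address holds the least-significant byte.
Reassemble most-significant byte first: C7 B6 A9 47 5B 48 BC FF → 0xC7B6A9475B48BCFF.

0xC7B6A9475B48BCFF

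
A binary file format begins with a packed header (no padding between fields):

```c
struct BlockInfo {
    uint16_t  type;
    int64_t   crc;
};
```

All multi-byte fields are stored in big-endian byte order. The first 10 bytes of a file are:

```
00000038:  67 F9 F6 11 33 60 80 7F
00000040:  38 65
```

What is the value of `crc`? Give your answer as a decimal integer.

-715734376209500059

`crc` follows `type` (2 bytes), so it starts at byte offset 2 and occupies 8 bytes.
Bytes at offsets 2..9: F6 11 33 60 80 7F 38 65.
In big-endian order the high byte comes first in memory.
The bytes are already most-significant first: 0xF6113360807F3865.
Top bit is set, so as a signed 64-bit value this is 0xF6113360807F3865 − 2^64 = -715734376209500059.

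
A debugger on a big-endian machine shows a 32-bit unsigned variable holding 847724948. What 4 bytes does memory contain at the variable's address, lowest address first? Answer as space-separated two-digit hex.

847724948 in hexadecimal, padded to 32 bits, is 0x32874194.
Split into bytes (most-significant first): 32 87 41 94.
In big-endian order the high byte comes first in memory.
So the memory order matches the most-significant-first order: 32 87 41 94.

32 87 41 94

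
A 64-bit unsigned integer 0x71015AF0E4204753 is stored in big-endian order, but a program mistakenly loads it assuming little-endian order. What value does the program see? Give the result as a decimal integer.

6000801196151538033

Stored big-endian, the bytes at ascending addresses are 71 01 5A F0 E4 20 47 53.
Read back as little-endian, the first byte is least significant, giving 0x534720E4F05A0171.
0x534720E4F05A0171 = 6000801196151538033.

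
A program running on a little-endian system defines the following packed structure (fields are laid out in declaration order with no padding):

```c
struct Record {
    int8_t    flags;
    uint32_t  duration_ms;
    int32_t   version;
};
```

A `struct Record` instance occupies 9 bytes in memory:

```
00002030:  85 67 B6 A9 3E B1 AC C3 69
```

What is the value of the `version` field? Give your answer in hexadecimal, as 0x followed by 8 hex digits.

`version` follows `flags` (1 B), `duration_ms` (4 B), so it starts at offset 1 + 4 = 5 and occupies 4 bytes.
Bytes at offsets 5..8: B1 AC C3 69.
Little-endian: lowest address holds the least-significant byte.
Reassemble most-significant byte first: 69 C3 AC B1 → 0x69C3ACB1.

0x69C3ACB1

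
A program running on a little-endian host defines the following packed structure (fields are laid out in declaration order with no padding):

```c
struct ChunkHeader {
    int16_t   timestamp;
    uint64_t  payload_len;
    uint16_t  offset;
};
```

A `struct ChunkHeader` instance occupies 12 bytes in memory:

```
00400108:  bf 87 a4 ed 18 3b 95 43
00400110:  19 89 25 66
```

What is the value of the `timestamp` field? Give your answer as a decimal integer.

-30785

`timestamp` is the first field, at byte offset 0, occupying 2 bytes.
Bytes at offsets 0..1: BF 87.
In little-endian order the low byte comes first in memory.
Reassemble most-significant byte first: 87 BF → 0x87BF.
Top bit is set, so as a signed 16-bit value this is 0x87BF − 2^16 = -30785.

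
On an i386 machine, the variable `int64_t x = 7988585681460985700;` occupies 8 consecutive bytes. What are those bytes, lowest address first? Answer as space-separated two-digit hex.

64 FF 40 19 5A 28 DD 6E

7988585681460985700 in hexadecimal, padded to 64 bits, is 0x6EDD285A1940FF64.
Split into bytes (most-significant first): 6E DD 28 5A 19 40 FF 64.
Little-endian: lowest address holds the least-significant byte.
So at ascending addresses the bytes are 64 FF 40 19 5A 28 DD 6E.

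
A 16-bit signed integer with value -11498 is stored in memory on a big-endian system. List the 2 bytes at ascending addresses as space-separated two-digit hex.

D3 16

Two's complement of -11498 in 16 bits: 11498 = 0x2CEA; invert → 0xD315; add 1 → 0xD316.
Split into bytes (most-significant first): D3 16.
Big-endian: lowest address holds the most-significant byte.
So the memory order matches the most-significant-first order: D3 16.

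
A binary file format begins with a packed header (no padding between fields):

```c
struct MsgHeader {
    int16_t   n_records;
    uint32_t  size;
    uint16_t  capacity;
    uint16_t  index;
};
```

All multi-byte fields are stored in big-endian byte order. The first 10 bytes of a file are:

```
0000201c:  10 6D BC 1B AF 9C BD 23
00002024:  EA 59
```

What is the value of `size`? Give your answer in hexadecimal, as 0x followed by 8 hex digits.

0xBC1BAF9C

`size` follows `n_records` (2 bytes), so it starts at byte offset 2 and occupies 4 bytes.
Bytes at offsets 2..5: BC 1B AF 9C.
Big-endian stores the most-significant byte at the lowest address.
The bytes are already most-significant first: 0xBC1BAF9C.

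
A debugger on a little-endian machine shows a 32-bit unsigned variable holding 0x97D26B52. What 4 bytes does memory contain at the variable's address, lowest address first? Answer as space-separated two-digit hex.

52 6B D2 97

Split into bytes (most-significant first): 97 D2 6B 52.
Little-endian: lowest address holds the least-significant byte.
So at ascending addresses the bytes are 52 6B D2 97.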